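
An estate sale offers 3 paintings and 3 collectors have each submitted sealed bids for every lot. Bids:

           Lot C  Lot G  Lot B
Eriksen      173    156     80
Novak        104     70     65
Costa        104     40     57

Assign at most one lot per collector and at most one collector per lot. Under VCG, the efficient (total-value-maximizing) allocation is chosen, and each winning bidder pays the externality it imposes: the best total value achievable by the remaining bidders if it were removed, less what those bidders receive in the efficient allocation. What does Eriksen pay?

Eriksen pays $5.

Efficient allocation: Eriksen→Lot G ($156), Novak→Lot B ($65), Costa→Lot C ($104); total welfare W = $325.
Eriksen receives Lot G at value $156, so the others get W − 156 = $169.
Without Eriksen: best allocation of the remaining 2 bidders over all 3 lots is Novak→Lot G ($70), Costa→Lot C ($104), total $174.
VCG payment = (others' best without Eriksen) − (others' welfare with Eriksen) = 174 − 169 = $5.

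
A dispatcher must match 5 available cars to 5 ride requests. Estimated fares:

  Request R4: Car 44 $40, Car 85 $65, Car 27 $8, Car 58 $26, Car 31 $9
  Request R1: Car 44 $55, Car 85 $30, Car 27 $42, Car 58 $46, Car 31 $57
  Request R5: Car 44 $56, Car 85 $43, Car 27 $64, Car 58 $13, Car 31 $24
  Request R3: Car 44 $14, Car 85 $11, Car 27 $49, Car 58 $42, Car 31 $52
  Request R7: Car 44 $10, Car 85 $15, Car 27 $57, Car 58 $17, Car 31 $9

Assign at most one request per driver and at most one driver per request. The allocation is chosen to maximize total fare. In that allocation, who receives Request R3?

Optimal: Car 44→Request R5 ($56), Car 85→Request R4 ($65), Car 27→Request R7 ($57), Car 58→Request R3 ($42), Car 31→Request R1 ($57) — total 56+65+57+42+57 = $277.
Max-entry greedy (repeatedly take the single best remaining cell) gives $238, worse by 39.
Swapping Car 31↔Car 85 (Car 31→Request R4 $9, Car 85→Request R1 $30) loses 83.
No other one-to-one assignment exceeds $277.
Car 58's own top request is Request R1 ($46), but forcing Car 58→Request R1 and reassigning the rest optimally gives only $276 — worse by 1.

Car 58 receives Request R3.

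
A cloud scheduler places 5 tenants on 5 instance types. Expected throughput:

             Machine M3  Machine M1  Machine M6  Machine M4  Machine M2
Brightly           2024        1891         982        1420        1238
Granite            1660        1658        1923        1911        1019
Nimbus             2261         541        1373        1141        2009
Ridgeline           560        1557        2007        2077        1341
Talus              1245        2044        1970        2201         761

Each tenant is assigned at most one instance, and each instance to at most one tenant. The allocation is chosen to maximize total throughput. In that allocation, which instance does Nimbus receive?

Treat this as an assignment problem: match each tenant to one instance.
Optimal: Brightly→Machine M3 (2024 ops/s), Granite→Machine M6 (1923 ops/s), Nimbus→Machine M2 (2009 ops/s), Ridgeline→Machine M4 (2077 ops/s), Talus→Machine M1 (2044 ops/s) — total 2024+1923+2009+2077+2044 = 10077 ops/s.
Max-entry greedy (repeatedly take the single best remaining cell) gives 9379 ops/s, worse by 698.
Every other assignment is strictly worse.
Nimbus's own top instance is Machine M3 (2261 ops/s), but forcing Nimbus→Machine M3 and reassigning the rest optimally gives only 9617 ops/s — worse by 460.

Nimbus receives Machine M2.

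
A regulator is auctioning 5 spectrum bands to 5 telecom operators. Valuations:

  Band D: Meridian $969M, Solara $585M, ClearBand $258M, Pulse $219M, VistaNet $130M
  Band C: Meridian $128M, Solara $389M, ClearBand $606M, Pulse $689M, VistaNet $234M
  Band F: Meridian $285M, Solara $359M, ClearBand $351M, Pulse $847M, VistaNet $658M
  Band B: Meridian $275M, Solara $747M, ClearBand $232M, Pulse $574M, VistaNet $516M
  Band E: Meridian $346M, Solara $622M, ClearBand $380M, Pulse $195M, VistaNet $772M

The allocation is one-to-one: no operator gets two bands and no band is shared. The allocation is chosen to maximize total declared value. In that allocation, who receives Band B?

This is the linear assignment problem.
Optimal: Meridian→Band D ($969M), Solara→Band B ($747M), ClearBand→Band C ($606M), Pulse→Band F ($847M), VistaNet→Band E ($772M) — total 969+747+606+847+772 = $3941M.
Column-greedy (each band in turn goes to its best remaining operator) gives $3443M, worse by 498.
Next-best assignment: Meridian→Band D, Solara→Band E, ClearBand→Band C, Pulse→Band F, VistaNet→Band B = $3560M.

Solara receives Band B.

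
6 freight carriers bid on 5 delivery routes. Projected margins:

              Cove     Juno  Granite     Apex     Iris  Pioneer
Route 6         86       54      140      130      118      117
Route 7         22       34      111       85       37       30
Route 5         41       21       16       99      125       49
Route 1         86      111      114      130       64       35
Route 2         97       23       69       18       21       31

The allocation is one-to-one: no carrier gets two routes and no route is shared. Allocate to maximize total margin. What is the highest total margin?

Optimal: Pioneer→Route 6 ($117k), Granite→Route 7 ($111k), Iris→Route 5 ($125k), Apex→Route 1 ($130k), Cove→Route 2 ($97k) — total 117+111+125+130+97 = $580k.
Swapping Apex↔Granite (Apex→Route 7 $85k, Granite→Route 1 $114k) loses 42.
Checked against all permutations: $580k is optimal.

Max total: $580k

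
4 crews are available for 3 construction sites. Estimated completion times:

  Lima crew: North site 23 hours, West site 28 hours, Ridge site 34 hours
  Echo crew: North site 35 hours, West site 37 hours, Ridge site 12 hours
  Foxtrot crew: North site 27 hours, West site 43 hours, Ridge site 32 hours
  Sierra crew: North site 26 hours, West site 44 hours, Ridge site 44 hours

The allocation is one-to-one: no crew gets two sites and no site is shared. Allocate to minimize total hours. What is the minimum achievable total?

Treat this as an assignment problem: match each crew to one site.
Optimal: Sierra crew→North site (26 hours), Lima crew→West site (28 hours), Echo crew→Ridge site (12 hours) — total 26+28+12 = 66 hours.

Min total: 66 hours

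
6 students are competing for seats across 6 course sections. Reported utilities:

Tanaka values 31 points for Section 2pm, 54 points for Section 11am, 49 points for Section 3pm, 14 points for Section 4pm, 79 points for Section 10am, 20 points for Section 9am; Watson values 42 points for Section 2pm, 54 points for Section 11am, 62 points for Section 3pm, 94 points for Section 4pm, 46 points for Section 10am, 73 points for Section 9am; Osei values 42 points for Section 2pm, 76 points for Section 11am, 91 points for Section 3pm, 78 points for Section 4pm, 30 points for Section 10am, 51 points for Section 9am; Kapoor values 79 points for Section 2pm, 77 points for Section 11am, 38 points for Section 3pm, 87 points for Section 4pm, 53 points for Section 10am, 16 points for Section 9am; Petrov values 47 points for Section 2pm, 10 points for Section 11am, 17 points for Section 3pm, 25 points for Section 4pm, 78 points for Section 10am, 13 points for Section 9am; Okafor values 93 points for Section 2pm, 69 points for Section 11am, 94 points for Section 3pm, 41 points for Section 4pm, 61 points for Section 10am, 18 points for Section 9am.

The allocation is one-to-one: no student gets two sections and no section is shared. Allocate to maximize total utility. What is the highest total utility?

Maximum total: 476 points

Optimal: Tanaka→Section 11am (54 points), Watson→Section 9am (73 points), Osei→Section 3pm (91 points), Kapoor→Section 4pm (87 points), Petrov→Section 10am (78 points), Okafor→Section 2pm (93 points) — total 54+73+91+87+78+93 = 476 points.
Row-greedy (each student in turn takes its best remaining section) gives 425 points, worse by 51.
Swapping Kapoor↔Tanaka (Kapoor→Section 11am 77 points, Tanaka→Section 4pm 14 points) loses 50.
Every other assignment is strictly worse.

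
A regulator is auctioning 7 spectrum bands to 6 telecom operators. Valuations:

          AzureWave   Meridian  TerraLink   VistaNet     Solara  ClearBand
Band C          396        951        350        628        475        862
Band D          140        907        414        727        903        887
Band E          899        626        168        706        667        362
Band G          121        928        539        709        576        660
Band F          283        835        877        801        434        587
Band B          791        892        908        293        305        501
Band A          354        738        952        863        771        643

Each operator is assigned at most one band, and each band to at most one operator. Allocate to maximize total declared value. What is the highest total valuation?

Max total: $5363M

Optimal: AzureWave→Band E ($899M), Meridian→Band G ($928M), TerraLink→Band B ($908M), VistaNet→Band A ($863M), Solara→Band D ($903M), ClearBand→Band C ($862M) — total 899+928+908+863+903+862 = $5363M.
Next-best assignment: AzureWave→Band E, Meridian→Band G, TerraLink→Band A, VistaNet→Band F, Solara→Band D, ClearBand→Band C = $5345M.
Swapping Meridian↔Solara (Meridian→Band D $907M, Solara→Band G $576M) loses 348.
Every other assignment is strictly worse.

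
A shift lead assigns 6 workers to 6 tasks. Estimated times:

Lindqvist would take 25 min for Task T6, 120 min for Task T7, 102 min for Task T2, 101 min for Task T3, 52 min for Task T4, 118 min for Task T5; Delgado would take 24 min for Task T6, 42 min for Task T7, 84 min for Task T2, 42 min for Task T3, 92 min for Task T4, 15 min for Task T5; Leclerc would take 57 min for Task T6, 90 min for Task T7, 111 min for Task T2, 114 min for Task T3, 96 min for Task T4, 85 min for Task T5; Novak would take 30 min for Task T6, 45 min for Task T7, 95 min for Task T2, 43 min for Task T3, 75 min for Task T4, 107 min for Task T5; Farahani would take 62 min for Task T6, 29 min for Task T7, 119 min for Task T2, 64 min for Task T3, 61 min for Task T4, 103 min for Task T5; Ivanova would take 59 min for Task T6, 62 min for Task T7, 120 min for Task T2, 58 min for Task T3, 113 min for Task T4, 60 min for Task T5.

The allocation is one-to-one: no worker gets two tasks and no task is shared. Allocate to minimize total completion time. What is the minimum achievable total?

Minimum total: 295 min

Optimal: Lindqvist→Task T4 (52 min), Delgado→Task T5 (15 min), Leclerc→Task T2 (111 min), Novak→Task T6 (30 min), Farahani→Task T7 (29 min), Ivanova→Task T3 (58 min) — total 52+15+111+30+29+58 = 295 min.
Column-greedy (each task in turn goes to its cheapest remaining worker) gives 343 min, worse by 48.
Swapping Lindqvist↔Ivanova (Lindqvist→Task T3 101 min, Ivanova→Task T4 113 min) adds 104.
No other one-to-one assignment undercuts 295 min.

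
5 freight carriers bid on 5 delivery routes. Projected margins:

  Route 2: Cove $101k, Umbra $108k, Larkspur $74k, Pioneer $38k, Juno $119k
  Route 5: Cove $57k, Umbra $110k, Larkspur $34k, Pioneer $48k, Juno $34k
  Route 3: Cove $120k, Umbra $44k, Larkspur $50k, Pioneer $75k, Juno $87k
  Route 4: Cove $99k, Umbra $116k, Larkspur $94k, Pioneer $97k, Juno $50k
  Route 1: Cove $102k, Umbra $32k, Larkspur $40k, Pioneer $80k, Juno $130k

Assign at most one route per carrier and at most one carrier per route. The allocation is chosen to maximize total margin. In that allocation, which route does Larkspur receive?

Optimal: Cove→Route 3 ($120k), Umbra→Route 5 ($110k), Larkspur→Route 2 ($74k), Pioneer→Route 4 ($97k), Juno→Route 1 ($130k) — total 120+110+74+97+130 = $531k.
Column-greedy (each route in turn goes to its best remaining carrier) gives $486k, worse by 45.
Next-best assignment: Cove→Route 3, Umbra→Route 5, Larkspur→Route 4, Pioneer→Route 1, Juno→Route 2 = $523k.
Larkspur's own top route is Route 4 ($94k), but forcing Larkspur→Route 4 and reassigning the rest optimally gives only $523k — worse by 8.

Larkspur receives Route 2.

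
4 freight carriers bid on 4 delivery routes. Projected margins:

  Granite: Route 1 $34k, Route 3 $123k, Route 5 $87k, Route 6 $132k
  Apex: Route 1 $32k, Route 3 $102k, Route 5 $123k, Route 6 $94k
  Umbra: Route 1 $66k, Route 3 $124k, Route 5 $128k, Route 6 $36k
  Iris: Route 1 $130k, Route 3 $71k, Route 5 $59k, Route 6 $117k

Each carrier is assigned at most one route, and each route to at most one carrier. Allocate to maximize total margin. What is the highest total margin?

Optimal: Granite→Route 6 ($132k), Apex→Route 5 ($123k), Umbra→Route 3 ($124k), Iris→Route 1 ($130k) — total 132+123+124+130 = $509k.
Swapping Granite↔Apex (Granite→Route 5 $87k, Apex→Route 6 $94k) loses 74.

Max total: $509k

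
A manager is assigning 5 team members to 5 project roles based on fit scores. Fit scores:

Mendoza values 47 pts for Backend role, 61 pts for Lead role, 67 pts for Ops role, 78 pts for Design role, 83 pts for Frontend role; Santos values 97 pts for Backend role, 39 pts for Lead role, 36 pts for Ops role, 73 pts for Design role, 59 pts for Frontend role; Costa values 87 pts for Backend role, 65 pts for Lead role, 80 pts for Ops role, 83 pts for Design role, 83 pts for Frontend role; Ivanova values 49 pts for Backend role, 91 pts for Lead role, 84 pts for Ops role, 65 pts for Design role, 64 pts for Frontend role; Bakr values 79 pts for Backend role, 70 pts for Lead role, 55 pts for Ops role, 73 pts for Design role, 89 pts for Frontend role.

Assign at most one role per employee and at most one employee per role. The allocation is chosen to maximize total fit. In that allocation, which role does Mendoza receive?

Optimal: Mendoza→Design role (78 pts), Santos→Backend role (97 pts), Costa→Ops role (80 pts), Ivanova→Lead role (91 pts), Bakr→Frontend role (89 pts) — total 78+97+80+91+89 = 435 pts.
Row-greedy (each employee in turn takes its best remaining role) gives 409 pts, worse by 26.
Next-best assignment: Mendoza→Ops role, Santos→Backend role, Costa→Design role, Ivanova→Lead role, Bakr→Frontend role = 427 pts.
Mendoza's own top role is Frontend role (83 pts), but forcing Mendoza→Frontend role and reassigning the rest optimally gives only 424 pts — worse by 11.

Mendoza receives Design role.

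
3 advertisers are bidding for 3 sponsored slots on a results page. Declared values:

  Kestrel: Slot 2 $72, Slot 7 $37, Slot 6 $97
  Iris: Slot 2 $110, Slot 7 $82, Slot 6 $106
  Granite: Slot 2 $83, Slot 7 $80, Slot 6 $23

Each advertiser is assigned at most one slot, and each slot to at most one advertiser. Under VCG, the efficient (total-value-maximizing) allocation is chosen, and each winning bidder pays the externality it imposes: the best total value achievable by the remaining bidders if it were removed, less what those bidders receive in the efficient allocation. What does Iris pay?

Efficient allocation: Kestrel→Slot 6 ($97), Iris→Slot 2 ($110), Granite→Slot 7 ($80); total welfare W = $287.
Iris receives Slot 2 at value $110, so the others get W − 110 = $177.
Without Iris: best allocation of the remaining 2 bidders over all 3 slots is Kestrel→Slot 6 ($97), Granite→Slot 2 ($83), total $180.
VCG payment = (others' best without Iris) − (others' welfare with Iris) = 180 − 177 = $3.

Iris pays $3.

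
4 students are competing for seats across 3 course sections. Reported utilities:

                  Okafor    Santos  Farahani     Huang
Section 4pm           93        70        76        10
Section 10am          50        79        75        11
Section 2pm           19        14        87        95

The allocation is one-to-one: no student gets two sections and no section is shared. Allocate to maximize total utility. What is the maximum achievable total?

Max total: 267 points

This is a one-to-one assignment (maximum-weight bipartite matching).
Optimal: Okafor→Section 4pm (93 points), Santos→Section 10am (79 points), Huang→Section 2pm (95 points) — total 93+79+95 = 267 points.
Row-greedy (each student in turn takes its best remaining section) gives 259 points, worse by 8.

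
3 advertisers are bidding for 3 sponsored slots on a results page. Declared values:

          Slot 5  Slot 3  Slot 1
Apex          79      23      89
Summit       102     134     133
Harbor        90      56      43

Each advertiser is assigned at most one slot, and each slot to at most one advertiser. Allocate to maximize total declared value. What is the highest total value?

Optimal: Apex→Slot 1 ($89), Summit→Slot 3 ($134), Harbor→Slot 5 ($90) — total 89+134+90 = $313.
Column-greedy (each slot in turn goes to its best remaining advertiser) gives $247, worse by 66.
Swapping Summit↔Apex (Summit→Slot 1 $133, Apex→Slot 3 $23) loses 67.

Maximum total: $313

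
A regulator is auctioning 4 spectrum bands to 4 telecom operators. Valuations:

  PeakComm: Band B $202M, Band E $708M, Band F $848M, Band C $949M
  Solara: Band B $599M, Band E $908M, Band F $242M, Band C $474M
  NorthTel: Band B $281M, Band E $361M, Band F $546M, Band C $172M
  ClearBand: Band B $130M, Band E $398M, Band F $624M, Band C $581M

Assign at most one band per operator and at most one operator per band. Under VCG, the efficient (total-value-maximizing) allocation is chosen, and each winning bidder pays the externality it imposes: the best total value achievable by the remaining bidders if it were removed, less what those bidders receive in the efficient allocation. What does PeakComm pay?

PeakComm pays $222M.

Efficient allocation: PeakComm→Band C ($949M), Solara→Band E ($908M), NorthTel→Band B ($281M), ClearBand→Band F ($624M); total welfare W = $2762M.
PeakComm receives Band C at value $949M, so the others get W − 949 = $1813M.
Without PeakComm: best allocation of the remaining 3 bidders over all 4 bands is Solara→Band E ($908M), NorthTel→Band F ($546M), ClearBand→Band C ($581M), total $2035M.
VCG payment = (others' best without PeakComm) − (others' welfare with PeakComm) = 2035 − 1813 = $222M.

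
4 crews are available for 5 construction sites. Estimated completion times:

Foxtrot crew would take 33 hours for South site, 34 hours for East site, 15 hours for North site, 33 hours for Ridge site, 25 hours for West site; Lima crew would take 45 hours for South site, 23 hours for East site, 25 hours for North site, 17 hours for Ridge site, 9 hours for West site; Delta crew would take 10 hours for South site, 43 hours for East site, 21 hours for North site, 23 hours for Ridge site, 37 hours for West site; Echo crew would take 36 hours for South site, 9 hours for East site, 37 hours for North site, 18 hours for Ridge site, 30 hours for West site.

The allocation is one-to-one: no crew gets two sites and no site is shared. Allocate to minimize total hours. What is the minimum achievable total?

Optimal: Foxtrot crew→North site (15 hours), Lima crew→West site (9 hours), Delta crew→South site (10 hours), Echo crew→East site (9 hours) — total 15+9+10+9 = 43 hours.

Minimum total: 43 hours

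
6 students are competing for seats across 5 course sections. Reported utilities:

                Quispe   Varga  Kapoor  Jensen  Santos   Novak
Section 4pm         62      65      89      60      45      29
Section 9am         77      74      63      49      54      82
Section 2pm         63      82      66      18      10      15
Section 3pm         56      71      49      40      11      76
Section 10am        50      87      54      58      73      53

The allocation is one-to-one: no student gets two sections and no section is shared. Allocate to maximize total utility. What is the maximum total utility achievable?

Max total: 397 points

Optimal: Kapoor→Section 4pm (89 points), Quispe→Section 9am (77 points), Varga→Section 2pm (82 points), Novak→Section 3pm (76 points), Santos→Section 10am (73 points) — total 89+77+82+76+73 = 397 points.
Row-greedy (each student in turn takes its best remaining section) gives 303 points, worse by 94.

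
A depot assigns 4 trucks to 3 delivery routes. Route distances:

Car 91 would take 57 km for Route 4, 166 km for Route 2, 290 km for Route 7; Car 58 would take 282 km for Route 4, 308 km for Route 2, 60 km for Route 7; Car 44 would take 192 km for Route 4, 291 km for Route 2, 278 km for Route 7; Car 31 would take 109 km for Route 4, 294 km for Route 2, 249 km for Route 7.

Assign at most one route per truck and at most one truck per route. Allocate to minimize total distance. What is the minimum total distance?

This is the linear assignment problem.
Optimal: Car 31→Route 4 (109 km), Car 91→Route 2 (166 km), Car 58→Route 7 (60 km) — total 109+166+60 = 335 km.
Min-entry greedy (repeatedly take the single cheapest remaining cell) gives 408 km, worse by 73.

Minimum total: 335 km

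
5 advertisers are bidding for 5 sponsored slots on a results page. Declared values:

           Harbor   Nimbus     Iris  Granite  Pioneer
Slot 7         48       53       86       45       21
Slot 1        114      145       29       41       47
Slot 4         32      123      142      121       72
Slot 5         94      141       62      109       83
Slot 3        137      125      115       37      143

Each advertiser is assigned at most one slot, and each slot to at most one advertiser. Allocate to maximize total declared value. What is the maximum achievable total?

Treat this as an assignment problem: match each advertiser to one slot.
Optimal: Harbor→Slot 1 ($114), Nimbus→Slot 5 ($141), Iris→Slot 7 ($86), Granite→Slot 4 ($121), Pioneer→Slot 3 ($143) — total 114+141+86+121+143 = $605.
Row-greedy (each advertiser in turn takes its best remaining slot) gives $554, worse by 51.

Maximum total: $605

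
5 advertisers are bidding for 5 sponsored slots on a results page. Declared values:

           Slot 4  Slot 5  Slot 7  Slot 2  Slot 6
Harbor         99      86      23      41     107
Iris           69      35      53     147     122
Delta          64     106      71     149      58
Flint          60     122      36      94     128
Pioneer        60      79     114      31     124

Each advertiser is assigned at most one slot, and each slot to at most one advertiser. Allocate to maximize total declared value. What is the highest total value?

Optimal: Harbor→Slot 4 ($99), Iris→Slot 6 ($122), Delta→Slot 2 ($149), Flint→Slot 5 ($122), Pioneer→Slot 7 ($114) — total 99+122+149+122+114 = $606.
Max-entry greedy (repeatedly take the single best remaining cell) gives $525, worse by 81.
Next-best assignment: Harbor→Slot 4, Iris→Slot 2, Delta→Slot 5, Flint→Slot 6, Pioneer→Slot 7 = $594.

Maximum total: $606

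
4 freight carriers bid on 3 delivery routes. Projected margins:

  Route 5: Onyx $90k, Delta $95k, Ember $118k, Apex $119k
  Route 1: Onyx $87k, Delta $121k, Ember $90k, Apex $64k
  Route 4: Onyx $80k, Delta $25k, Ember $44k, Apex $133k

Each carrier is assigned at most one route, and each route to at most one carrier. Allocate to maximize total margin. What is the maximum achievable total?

Max total: $372k

This is a one-to-one assignment (maximum-weight bipartite matching).
Optimal: Ember→Route 5 ($118k), Delta→Route 1 ($121k), Apex→Route 4 ($133k) — total 118+121+133 = $372k.
Row-greedy (each carrier in turn takes its best remaining route) gives $255k, worse by 117.
Next-best assignment: Onyx→Route 5, Delta→Route 1, Apex→Route 4 = $344k.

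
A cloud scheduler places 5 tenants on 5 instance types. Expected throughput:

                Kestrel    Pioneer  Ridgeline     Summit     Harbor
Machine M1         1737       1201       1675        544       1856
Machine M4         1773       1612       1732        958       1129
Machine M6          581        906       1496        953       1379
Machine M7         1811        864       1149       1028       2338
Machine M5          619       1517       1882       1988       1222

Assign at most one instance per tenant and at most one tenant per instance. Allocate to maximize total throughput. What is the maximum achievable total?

Treat this as an assignment problem: match each tenant to one instance.
Optimal: Kestrel→Machine M1 (1737 ops/s), Pioneer→Machine M4 (1612 ops/s), Ridgeline→Machine M6 (1496 ops/s), Summit→Machine M5 (1988 ops/s), Harbor→Machine M7 (2338 ops/s) — total 1737+1612+1496+1988+2338 = 9171 ops/s.
Max-entry greedy (repeatedly take the single best remaining cell) gives 8680 ops/s, worse by 491.
No other one-to-one assignment exceeds 9171 ops/s.

Maximum total: 9171 ops/s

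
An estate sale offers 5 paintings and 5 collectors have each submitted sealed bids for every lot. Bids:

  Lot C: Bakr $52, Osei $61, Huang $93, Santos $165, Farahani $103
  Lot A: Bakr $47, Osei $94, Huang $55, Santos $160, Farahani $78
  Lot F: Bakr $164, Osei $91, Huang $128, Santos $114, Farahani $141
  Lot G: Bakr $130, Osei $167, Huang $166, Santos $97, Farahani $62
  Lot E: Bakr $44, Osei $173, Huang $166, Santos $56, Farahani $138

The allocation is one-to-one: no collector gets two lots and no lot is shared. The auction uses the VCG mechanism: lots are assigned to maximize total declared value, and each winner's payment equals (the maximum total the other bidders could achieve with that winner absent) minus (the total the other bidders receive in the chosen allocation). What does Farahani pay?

Farahani pays $5.

Efficient allocation: Bakr→Lot F ($164), Osei→Lot E ($173), Huang→Lot G ($166), Santos→Lot A ($160), Farahani→Lot C ($103); total welfare W = $766.
Farahani receives Lot C at value $103, so the others get W − 103 = $663.
Without Farahani: best allocation of the remaining 4 bidders over all 5 lots is Bakr→Lot F ($164), Osei→Lot E ($173), Huang→Lot G ($166), Santos→Lot C ($165), total $668.
VCG payment = (others' best without Farahani) − (others' welfare with Farahani) = 668 − 663 = $5.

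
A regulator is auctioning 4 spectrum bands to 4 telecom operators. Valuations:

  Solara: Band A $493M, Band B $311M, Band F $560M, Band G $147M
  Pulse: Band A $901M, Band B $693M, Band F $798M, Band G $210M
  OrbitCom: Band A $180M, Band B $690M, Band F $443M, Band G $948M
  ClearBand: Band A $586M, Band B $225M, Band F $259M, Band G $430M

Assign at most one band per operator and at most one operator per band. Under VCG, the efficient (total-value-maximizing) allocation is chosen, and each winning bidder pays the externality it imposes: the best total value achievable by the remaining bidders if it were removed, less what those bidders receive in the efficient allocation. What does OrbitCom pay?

Efficient allocation: Solara→Band F ($560M), Pulse→Band B ($693M), OrbitCom→Band G ($948M), ClearBand→Band A ($586M); total welfare W = $2787M.
OrbitCom receives Band G at value $948M, so the others get W − 948 = $1839M.
Without OrbitCom: best allocation of the remaining 3 bidders over all 4 bands is Solara→Band F ($560M), Pulse→Band A ($901M), ClearBand→Band G ($430M), total $1891M.
VCG payment = (others' best without OrbitCom) − (others' welfare with OrbitCom) = 1891 − 1839 = $52M.

OrbitCom pays $52M.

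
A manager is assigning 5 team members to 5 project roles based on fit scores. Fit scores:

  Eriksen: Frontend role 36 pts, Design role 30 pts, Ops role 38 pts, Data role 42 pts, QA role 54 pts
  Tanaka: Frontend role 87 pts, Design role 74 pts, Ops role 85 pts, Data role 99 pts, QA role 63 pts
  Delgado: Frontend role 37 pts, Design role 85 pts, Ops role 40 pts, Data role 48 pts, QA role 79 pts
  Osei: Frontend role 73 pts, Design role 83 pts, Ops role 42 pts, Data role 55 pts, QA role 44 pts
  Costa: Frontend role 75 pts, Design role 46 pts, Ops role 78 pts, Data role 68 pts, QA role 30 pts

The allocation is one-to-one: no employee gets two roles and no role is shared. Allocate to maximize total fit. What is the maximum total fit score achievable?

This is a one-to-one assignment (maximum-weight bipartite matching).
Optimal: Eriksen→QA role (54 pts), Tanaka→Data role (99 pts), Delgado→Design role (85 pts), Osei→Frontend role (73 pts), Costa→Ops role (78 pts) — total 54+99+85+73+78 = 389 pts.
Column-greedy (each role in turn goes to its best remaining employee) gives 359 pts, worse by 30.
Swapping Tanaka↔Eriksen (Tanaka→QA role 63 pts, Eriksen→Data role 42 pts) loses 48.
Every other assignment is strictly worse.

Max total: 389 pts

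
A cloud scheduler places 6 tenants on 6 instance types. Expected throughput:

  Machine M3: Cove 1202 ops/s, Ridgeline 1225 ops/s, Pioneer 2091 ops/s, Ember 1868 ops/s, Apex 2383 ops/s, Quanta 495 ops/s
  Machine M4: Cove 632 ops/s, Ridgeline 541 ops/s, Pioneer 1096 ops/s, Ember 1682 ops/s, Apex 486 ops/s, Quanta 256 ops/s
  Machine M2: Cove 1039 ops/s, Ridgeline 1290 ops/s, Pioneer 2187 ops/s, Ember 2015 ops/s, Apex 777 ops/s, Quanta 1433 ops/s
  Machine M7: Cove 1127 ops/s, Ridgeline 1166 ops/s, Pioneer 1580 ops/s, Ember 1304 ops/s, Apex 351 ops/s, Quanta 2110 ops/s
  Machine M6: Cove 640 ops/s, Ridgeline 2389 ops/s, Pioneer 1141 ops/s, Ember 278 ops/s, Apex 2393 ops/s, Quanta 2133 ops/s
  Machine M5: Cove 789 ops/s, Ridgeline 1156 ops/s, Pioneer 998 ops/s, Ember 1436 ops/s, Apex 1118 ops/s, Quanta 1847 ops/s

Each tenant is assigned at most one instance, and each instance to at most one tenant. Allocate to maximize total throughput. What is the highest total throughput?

Max total: 11615 ops/s

Optimal: Cove→Machine M7 (1127 ops/s), Ridgeline→Machine M6 (2389 ops/s), Pioneer→Machine M2 (2187 ops/s), Ember→Machine M4 (1682 ops/s), Apex→Machine M3 (2383 ops/s), Quanta→Machine M5 (1847 ops/s) — total 1127+2389+2187+1682+2383+1847 = 11615 ops/s.
Max-entry greedy (repeatedly take the single best remaining cell) gives 10346 ops/s, worse by 1269.
No other one-to-one assignment exceeds 11615 ops/s.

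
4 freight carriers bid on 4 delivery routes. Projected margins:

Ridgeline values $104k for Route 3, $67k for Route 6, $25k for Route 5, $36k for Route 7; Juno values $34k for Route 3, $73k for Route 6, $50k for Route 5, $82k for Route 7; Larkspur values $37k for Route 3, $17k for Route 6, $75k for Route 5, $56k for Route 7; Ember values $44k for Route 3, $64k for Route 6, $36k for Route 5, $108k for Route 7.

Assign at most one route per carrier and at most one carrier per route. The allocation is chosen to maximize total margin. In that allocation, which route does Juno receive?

Juno receives Route 6.

Optimal: Ridgeline→Route 3 ($104k), Juno→Route 6 ($73k), Larkspur→Route 5 ($75k), Ember→Route 7 ($108k) — total 104+73+75+108 = $360k.
Row-greedy (each carrier in turn takes its best remaining route) gives $325k, worse by 35.
Next-best assignment: Ridgeline→Route 3, Juno→Route 7, Larkspur→Route 5, Ember→Route 6 = $325k.
Juno's own top route is Route 7 ($82k), but forcing Juno→Route 7 and reassigning the rest optimally gives only $325k — worse by 35.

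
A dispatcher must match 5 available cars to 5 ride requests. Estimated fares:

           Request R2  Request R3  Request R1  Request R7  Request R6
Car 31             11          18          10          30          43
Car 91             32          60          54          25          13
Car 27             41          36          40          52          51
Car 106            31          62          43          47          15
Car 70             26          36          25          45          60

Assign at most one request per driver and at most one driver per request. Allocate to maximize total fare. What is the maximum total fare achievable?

Treat this as an assignment problem: match each driver to one request.
Optimal: Car 31→Request R7 ($30), Car 91→Request R1 ($54), Car 27→Request R2 ($41), Car 106→Request R3 ($62), Car 70→Request R6 ($60) — total 30+54+41+62+60 = $247.
Row-greedy (each driver in turn takes its best remaining request) gives $224, worse by 23.
Next-best assignment: Car 31→Request R6, Car 91→Request R1, Car 27→Request R2, Car 106→Request R3, Car 70→Request R7 = $245.
No other one-to-one assignment exceeds $247.

Maximum total: $247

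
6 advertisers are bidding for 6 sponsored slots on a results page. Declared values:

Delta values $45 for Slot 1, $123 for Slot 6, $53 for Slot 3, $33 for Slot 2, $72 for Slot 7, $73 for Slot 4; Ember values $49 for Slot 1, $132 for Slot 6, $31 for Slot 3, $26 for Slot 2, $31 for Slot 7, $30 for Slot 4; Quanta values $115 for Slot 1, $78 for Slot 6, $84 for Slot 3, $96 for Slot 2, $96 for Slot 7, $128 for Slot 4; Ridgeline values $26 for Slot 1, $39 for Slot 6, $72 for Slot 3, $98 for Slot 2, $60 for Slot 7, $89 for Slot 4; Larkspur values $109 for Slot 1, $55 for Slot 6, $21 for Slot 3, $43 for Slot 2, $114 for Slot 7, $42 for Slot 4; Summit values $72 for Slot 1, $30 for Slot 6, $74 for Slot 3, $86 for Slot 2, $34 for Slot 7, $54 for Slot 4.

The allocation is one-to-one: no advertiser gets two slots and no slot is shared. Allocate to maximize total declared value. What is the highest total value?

Max total: $613

Optimal: Delta→Slot 7 ($72), Ember→Slot 6 ($132), Quanta→Slot 4 ($128), Ridgeline→Slot 2 ($98), Larkspur→Slot 1 ($109), Summit→Slot 3 ($74) — total 72+132+128+98+109+74 = $613.
Column-greedy (each slot in turn goes to its best remaining advertiser) gives $606, worse by 7.
Swapping Quanta↔Summit (Quanta→Slot 3 $84, Summit→Slot 4 $54) loses 64.
Checked against all permutations: $613 is optimal.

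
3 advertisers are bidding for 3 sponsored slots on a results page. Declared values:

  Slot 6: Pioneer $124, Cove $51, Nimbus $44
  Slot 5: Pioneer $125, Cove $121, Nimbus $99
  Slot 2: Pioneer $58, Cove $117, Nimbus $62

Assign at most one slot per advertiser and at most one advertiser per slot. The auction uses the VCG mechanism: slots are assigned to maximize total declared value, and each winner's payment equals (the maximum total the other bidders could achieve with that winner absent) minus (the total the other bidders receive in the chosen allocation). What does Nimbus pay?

Efficient allocation: Pioneer→Slot 6 ($124), Cove→Slot 2 ($117), Nimbus→Slot 5 ($99); total welfare W = $340.
Nimbus receives Slot 5 at value $99, so the others get W − 99 = $241.
Without Nimbus: best allocation of the remaining 2 bidders over all 3 slots is Pioneer→Slot 6 ($124), Cove→Slot 5 ($121), total $245.
VCG payment = (others' best without Nimbus) − (others' welfare with Nimbus) = 245 − 241 = $4.

Nimbus pays $4.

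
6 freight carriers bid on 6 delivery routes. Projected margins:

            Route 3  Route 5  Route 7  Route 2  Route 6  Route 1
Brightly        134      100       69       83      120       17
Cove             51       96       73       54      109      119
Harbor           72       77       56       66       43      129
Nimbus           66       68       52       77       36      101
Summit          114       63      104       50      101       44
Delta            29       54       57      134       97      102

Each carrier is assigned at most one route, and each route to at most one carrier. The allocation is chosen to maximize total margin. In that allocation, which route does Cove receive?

Cove receives Route 6.

Optimal: Brightly→Route 3 ($134k), Cove→Route 6 ($109k), Harbor→Route 1 ($129k), Nimbus→Route 5 ($68k), Summit→Route 7 ($104k), Delta→Route 2 ($134k) — total 134+109+129+68+104+134 = $678k.
Next-best assignment: Brightly→Route 3, Cove→Route 6, Harbor→Route 5, Nimbus→Route 1, Summit→Route 7, Delta→Route 2 = $659k.
Cove's own top route is Route 1 ($119k), but forcing Cove→Route 1 and reassigning the rest optimally gives only $620k — worse by 58.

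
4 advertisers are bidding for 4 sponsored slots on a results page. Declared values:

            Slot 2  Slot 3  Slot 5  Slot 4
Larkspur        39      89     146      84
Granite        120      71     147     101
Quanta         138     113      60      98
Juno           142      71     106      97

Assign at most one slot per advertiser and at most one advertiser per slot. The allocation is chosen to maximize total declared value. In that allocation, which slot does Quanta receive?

Optimal: Larkspur→Slot 5 ($146), Granite→Slot 4 ($101), Quanta→Slot 3 ($113), Juno→Slot 2 ($142) — total 146+101+113+142 = $502.
Row-greedy (each advertiser in turn takes its best remaining slot) gives $476, worse by 26.
Quanta's own top slot is Slot 2 ($138), but forcing Quanta→Slot 2 and reassigning the rest optimally gives only $471 — worse by 31.

Quanta receives Slot 3.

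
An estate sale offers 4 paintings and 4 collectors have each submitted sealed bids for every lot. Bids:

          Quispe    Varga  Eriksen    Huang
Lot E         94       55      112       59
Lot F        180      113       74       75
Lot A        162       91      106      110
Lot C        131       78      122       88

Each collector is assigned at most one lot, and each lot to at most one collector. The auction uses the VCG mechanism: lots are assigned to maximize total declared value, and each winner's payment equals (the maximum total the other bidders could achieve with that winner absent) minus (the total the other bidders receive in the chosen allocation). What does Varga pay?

Varga pays $10.

Efficient allocation: Quispe→Lot F ($180), Varga→Lot C ($78), Eriksen→Lot E ($112), Huang→Lot A ($110); total welfare W = $480.
Varga receives Lot C at value $78, so the others get W − 78 = $402.
Without Varga: best allocation of the remaining 3 bidders over all 4 lots is Quispe→Lot F ($180), Eriksen→Lot C ($122), Huang→Lot A ($110), total $412.
VCG payment = (others' best without Varga) − (others' welfare with Varga) = 412 − 402 = $10.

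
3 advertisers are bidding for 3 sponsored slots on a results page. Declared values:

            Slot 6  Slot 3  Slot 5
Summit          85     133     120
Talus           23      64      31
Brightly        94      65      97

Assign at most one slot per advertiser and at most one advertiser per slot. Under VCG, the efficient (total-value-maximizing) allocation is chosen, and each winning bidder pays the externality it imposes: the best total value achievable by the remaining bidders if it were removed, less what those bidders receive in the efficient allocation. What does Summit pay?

Summit pays $3.

Efficient allocation: Summit→Slot 5 ($120), Talus→Slot 3 ($64), Brightly→Slot 6 ($94); total welfare W = $278.
Summit receives Slot 5 at value $120, so the others get W − 120 = $158.
Without Summit: best allocation of the remaining 2 bidders over all 3 slots is Talus→Slot 3 ($64), Brightly→Slot 5 ($97), total $161.
VCG payment = (others' best without Summit) − (others' welfare with Summit) = 161 − 158 = $3.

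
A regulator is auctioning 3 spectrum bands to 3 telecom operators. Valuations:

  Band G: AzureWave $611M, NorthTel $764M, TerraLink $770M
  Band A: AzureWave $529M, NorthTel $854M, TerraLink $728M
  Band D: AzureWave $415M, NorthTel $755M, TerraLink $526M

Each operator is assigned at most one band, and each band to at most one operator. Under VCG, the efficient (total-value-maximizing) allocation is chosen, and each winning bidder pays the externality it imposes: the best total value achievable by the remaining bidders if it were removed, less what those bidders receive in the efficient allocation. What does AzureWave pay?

Efficient allocation: AzureWave→Band G ($611M), NorthTel→Band D ($755M), TerraLink→Band A ($728M); total welfare W = $2094M.
AzureWave receives Band G at value $611M, so the others get W − 611 = $1483M.
Without AzureWave: best allocation of the remaining 2 bidders over all 3 bands is NorthTel→Band A ($854M), TerraLink→Band G ($770M), total $1624M.
VCG payment = (others' best without AzureWave) − (others' welfare with AzureWave) = 1624 − 1483 = $141M.

AzureWave pays $141M.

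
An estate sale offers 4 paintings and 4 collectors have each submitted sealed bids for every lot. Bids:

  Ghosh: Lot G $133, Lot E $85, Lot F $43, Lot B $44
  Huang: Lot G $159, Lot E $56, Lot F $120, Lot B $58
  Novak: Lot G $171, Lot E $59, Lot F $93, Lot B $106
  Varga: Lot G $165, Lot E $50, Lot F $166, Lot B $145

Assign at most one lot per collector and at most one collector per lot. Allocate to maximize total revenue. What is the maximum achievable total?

This is the linear assignment problem.
Optimal: Ghosh→Lot E ($85), Huang→Lot F ($120), Novak→Lot G ($171), Varga→Lot B ($145) — total 85+120+171+145 = $521.
Column-greedy (each lot in turn goes to its best remaining collector) gives $480, worse by 41.

Max total: $521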